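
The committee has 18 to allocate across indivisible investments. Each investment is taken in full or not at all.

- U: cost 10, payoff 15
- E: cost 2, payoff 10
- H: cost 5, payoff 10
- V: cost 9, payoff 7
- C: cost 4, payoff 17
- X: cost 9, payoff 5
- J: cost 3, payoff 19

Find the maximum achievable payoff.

Allowing fractional choices, the relaxed optimum would be about 62.0, but investments are indivisible.
E + H + C + J: cost 2 + 5 + 4 + 3 = 14 ≤ 18, payoff 10 + 10 + 17 + 19 = 56.
U + C + J: cost 10 + 4 + 3 = 17 ≤ 18, payoff 15 + 17 + 19 = 51.
E + V + C + J: cost 2 + 9 + 4 + 3 = 18 ≤ 18, payoff 10 + 7 + 17 + 19 = 53.
Best is E, H, C, and J with total payoff 56.

56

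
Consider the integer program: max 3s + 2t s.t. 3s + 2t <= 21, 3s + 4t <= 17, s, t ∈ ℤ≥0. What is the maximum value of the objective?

(s,t)=(5,0): 3·5+2·0=15≤21, 3·5+4·0=15≤17, objective 15.
(s,t)=(4,1): 3·4+2·1=14≤21, 3·4+4·1=16≤17, objective 14.
The best lattice point is (5,0), giving 15.

15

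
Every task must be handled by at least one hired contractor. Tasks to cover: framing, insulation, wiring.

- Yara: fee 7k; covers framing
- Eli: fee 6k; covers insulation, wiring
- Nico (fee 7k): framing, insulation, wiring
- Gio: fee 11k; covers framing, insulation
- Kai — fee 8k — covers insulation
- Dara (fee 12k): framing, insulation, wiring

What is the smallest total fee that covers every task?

7

This is an integer covering problem.
Nico alone covers framing, insulation, wiring — every task.
Total fee: 7.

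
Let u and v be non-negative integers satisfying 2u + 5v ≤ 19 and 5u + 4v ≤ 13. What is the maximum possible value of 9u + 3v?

Relaxing integrality, the LP optimum is 23.40 at (u,v) = (2.6, 0), which is not an integer point.
(u,v)=(2,0) is feasible, giving 18.
(u,v)=(1,1) is feasible, giving 12.
(u,v)=(1,0) is feasible, giving 9.
No feasible integer point exceeds 18.

18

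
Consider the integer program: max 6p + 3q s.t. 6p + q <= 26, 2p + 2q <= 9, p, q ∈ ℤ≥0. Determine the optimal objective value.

24

(p,q)=(4,0) is feasible, giving 24.
(p,q)=(3,1) is feasible, giving 21.
(p,q)=(3,0) is feasible, giving 18.
Maximum is 24 at (p,q)=(4,0).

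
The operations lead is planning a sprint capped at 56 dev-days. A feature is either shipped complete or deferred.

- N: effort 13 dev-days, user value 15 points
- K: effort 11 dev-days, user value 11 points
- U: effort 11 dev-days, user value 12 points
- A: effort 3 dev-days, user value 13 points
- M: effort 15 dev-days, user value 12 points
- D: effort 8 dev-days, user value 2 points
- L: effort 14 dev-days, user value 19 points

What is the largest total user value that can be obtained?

71

Allowing fractional choices, the relaxed optimum would be about 73.2, but features are indivisible.
N + K + U + A + L: effort 13 + 11 + 11 + 3 + 14 = 52 ≤ 56, user value 15 + 11 + 12 + 13 + 19 = 70.
N + U + A + M + L: effort 13 + 11 + 3 + 15 + 14 = 56 ≤ 56, user value 15 + 12 + 13 + 12 + 19 = 71.
Best is N, U, A, M, and L with total user value 71.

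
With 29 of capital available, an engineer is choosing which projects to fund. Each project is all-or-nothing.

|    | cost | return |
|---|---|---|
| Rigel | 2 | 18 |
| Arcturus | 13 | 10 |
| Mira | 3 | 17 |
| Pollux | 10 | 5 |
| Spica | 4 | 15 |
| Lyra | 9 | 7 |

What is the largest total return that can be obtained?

Allowing fractional choices, the relaxed optimum would be about 65.5, but projects are indivisible.
Rigel + Mira + Pollux + Spica + Lyra: cost 2 + 3 + 10 + 4 + 9 = 28 ≤ 29, return 18 + 17 + 5 + 15 + 7 = 62.
Rigel + Mira + Spica + Lyra: cost 2 + 3 + 4 + 9 = 18 ≤ 29, return 18 + 17 + 15 + 7 = 57.
Rigel + Arcturus + Mira + Spica: cost 2 + 13 + 3 + 4 = 22 ≤ 29, return 18 + 10 + 17 + 15 = 60.
Best is Rigel, Mira, Pollux, Spica, and Lyra with total return 62.

62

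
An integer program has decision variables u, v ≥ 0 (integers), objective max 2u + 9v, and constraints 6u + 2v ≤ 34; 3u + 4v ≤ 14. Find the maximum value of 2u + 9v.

27

(u,v)=(0,3): 6·0+2·3=6≤34, 3·0+4·3=12≤14, objective 27.
(u,v)=(1,2): 6·1+2·2=10≤34, 3·1+4·2=11≤14, objective 20.
(u,v)=(0,2): 6·0+2·2=4≤34, 3·0+4·2=8≤14, objective 18.
The best lattice point is (0,3), giving 27.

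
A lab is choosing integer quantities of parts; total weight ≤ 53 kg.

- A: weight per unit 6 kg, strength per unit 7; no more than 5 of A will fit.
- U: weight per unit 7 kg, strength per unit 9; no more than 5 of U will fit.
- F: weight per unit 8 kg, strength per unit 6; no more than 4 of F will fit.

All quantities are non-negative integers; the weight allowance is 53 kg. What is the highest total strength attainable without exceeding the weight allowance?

This is a bounded integer knapsack.
4×A and 4×U: weight 52 ≤ 53, strength 4·7 + 4·9 = 64.
3×A and 5×U: weight 53 ≤ 53, strength 3·7 + 5·9 = 66.
Best is 66.

66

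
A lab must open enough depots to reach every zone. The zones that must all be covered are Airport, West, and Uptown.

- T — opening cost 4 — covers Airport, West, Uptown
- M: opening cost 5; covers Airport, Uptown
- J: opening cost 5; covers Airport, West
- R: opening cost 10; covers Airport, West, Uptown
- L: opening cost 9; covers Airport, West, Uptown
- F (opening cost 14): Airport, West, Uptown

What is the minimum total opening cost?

4

T alone covers Airport, West, Uptown — every zone.
Total opening cost: 4.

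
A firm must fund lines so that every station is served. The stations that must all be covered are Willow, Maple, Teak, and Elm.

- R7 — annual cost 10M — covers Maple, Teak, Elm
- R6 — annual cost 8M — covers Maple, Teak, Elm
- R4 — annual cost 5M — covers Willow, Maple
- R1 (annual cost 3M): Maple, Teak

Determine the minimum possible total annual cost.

This is an integer covering problem.
The greedy cost-per-new-station heuristic would pick R1, R4, and R6 for 16, but a cheaper cover exists.
Choose R6 and R4: together they cover Willow, Maple, Teak, Elm — every station.
Total annual cost: 8 + 5 = 13.
No cover costs less than 13.

13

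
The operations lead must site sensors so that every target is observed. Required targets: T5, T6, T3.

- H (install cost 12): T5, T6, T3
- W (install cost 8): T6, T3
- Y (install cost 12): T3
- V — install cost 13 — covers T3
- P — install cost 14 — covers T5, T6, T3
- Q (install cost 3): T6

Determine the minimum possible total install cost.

The greedy cost-per-new-target heuristic would pick Q and H for 15, but a cheaper cover exists.
H alone covers T5, T6, T3 — every target.
Total install cost: 12.
No cover costs less than 12.

12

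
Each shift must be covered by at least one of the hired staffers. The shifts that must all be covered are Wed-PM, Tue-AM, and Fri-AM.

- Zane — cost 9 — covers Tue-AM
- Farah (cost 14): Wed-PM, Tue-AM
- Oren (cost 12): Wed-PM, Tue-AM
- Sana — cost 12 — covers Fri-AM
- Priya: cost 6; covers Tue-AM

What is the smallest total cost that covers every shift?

Choose Oren and Sana: together they cover Wed-PM, Tue-AM, Fri-AM — every shift.
Total cost: 12 + 12 = 24.
No cover costs less than 24.

24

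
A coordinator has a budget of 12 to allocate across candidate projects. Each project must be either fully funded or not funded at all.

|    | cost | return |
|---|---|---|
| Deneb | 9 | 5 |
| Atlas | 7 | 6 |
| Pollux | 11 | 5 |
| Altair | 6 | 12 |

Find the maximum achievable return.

12

Allowing fractional choices, the relaxed optimum would be about 17.1, but projects are indivisible.
Altair: cost 6 ≤ 12, return 12.
Deneb: cost 9 ≤ 12, return 5.
Atlas: cost 7 ≤ 12, return 6.
Best is Altair with total return 12.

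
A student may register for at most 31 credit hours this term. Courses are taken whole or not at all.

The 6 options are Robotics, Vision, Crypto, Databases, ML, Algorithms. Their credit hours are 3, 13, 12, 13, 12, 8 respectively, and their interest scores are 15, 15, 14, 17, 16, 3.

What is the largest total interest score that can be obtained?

48

Allowing fractional choices, the relaxed optimum would be about 51.5, but courses are indivisible.
Robotics + Crypto + Databases: credit hours 3 + 12 + 13 = 28 ≤ 31, interest score 15 + 14 + 17 = 46.
Robotics + Vision + Databases: credit hours 3 + 13 + 13 = 29 ≤ 31, interest score 15 + 15 + 17 = 47.
Robotics + Databases + ML: credit hours 3 + 13 + 12 = 28 ≤ 31, interest score 15 + 17 + 16 = 48.
Best is Robotics, Databases, and ML with total interest score 48.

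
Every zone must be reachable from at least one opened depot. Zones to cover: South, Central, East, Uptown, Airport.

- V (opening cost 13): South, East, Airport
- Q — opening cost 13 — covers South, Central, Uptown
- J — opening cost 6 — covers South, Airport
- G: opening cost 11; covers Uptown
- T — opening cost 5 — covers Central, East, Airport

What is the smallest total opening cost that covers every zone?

18

The greedy cost-per-new-zone heuristic would pick T, J, and G for 22, but a cheaper cover exists.
Choose Q and T: together they cover South, Central, East, Uptown, Airport — every zone.
Total opening cost: 13 + 5 = 18.
No cover costs less than 18.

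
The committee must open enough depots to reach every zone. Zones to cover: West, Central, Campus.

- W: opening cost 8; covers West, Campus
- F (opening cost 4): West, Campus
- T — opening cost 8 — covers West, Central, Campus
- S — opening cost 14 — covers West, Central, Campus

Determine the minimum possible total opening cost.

8

This is a weighted set-cover instance.
The greedy cost-per-new-zone heuristic would pick F and T for 12, but a cheaper cover exists.
T alone covers West, Central, Campus — every zone.
Total opening cost: 8.
No cover costs less than 8.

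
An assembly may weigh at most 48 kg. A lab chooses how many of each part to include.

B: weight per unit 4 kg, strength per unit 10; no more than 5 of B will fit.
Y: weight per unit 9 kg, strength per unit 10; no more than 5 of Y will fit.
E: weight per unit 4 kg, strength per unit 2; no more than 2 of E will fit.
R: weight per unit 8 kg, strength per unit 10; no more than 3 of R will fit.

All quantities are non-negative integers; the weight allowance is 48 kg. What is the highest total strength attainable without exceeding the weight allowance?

82

5×B, 1×E, and 3×R: weight 48 ≤ 48, strength 5·10 + 1·2 + 3·10 = 82.
5×B and 3×R: weight 44 ≤ 48, strength 5·10 + 3·10 = 80.
Best is 82.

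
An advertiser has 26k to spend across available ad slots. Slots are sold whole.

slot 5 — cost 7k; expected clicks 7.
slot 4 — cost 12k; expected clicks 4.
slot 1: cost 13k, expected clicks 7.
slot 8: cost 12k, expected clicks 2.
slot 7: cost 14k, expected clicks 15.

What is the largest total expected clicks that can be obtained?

This is an integer program with binary decision variables.
slot 8 + slot 7: cost 12 + 14 = 26 ≤ 26, expected clicks 2 + 15 = 17.
slot 4 + slot 7: cost 12 + 14 = 26 ≤ 26, expected clicks 4 + 15 = 19.
slot 5 + slot 7: cost 7 + 14 = 21 ≤ 26, expected clicks 7 + 15 = 22.
Best is slot 5 and slot 7 with total expected clicks 22.

22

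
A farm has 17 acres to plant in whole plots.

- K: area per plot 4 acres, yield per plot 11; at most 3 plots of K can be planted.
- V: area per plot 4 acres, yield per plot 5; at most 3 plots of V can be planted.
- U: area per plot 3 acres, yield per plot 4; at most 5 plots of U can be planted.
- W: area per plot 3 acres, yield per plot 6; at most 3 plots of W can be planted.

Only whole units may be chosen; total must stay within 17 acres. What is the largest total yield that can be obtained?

Take 2×K and 3×W: area 17 ≤ 17, yield 2·11 + 3·6 = 40.
No other integer combination yields more.

40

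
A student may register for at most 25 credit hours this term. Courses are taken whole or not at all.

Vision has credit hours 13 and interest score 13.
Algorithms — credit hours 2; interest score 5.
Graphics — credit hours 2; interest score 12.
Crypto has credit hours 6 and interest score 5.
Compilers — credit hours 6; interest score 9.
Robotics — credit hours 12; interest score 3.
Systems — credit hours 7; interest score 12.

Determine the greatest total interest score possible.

Allowing fractional choices, the relaxed optimum would be about 46.0, but courses are indivisible.
Vision + Algorithms + Graphics + Systems: credit hours 13 + 2 + 2 + 7 = 24 ≤ 25, interest score 13 + 5 + 12 + 12 = 42.
Vision + Algorithms + Graphics + Compilers: credit hours 13 + 2 + 2 + 6 = 23 ≤ 25, interest score 13 + 5 + 12 + 9 = 39.
Algorithms + Graphics + Crypto + Compilers + Systems: credit hours 2 + 2 + 6 + 6 + 7 = 23 ≤ 25, interest score 5 + 12 + 5 + 9 + 12 = 43.
Best is Algorithms, Graphics, Crypto, Compilers, and Systems with total interest score 43.

43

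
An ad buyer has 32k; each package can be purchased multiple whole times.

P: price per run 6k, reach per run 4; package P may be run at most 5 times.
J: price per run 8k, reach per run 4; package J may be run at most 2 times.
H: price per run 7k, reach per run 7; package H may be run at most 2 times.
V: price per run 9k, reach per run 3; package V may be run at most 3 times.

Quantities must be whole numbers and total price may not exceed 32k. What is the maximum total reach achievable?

26

This is a bounded integer knapsack.
H has the best ratio (7/7); taking only H gives at most 2×7 = 14 (stopped by the supply cap of 2).
Mixing does better — 3×P and 2×H: price 32 ≤ 32, reach 3·4 + 2·7 = 26.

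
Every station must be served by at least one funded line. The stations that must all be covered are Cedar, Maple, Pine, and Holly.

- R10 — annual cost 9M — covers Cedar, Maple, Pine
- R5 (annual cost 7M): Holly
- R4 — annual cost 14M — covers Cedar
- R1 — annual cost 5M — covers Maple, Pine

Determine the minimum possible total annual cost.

The greedy cost-per-new-station heuristic would pick R1, R5, and R10 for 21, but a cheaper cover exists.
Choose R10 and R5: together they cover Cedar, Maple, Pine, Holly — every station.
Total annual cost: 9 + 7 = 16.
No cover costs less than 16.

16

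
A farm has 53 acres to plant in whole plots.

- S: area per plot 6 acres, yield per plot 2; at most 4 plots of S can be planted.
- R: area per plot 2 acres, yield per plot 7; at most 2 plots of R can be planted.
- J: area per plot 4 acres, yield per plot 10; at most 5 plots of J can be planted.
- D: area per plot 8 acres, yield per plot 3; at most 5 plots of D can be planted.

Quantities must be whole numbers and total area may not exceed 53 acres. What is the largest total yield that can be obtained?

74

R has the best ratio (7/2); taking only R gives at most 2×7 = 14 (stopped by the supply cap of 2).
Mixing does better — 2×S, 2×R, 5×J, and 2×D: area 52 ≤ 53, yield 2·2 + 2·7 + 5·10 + 2·3 = 74.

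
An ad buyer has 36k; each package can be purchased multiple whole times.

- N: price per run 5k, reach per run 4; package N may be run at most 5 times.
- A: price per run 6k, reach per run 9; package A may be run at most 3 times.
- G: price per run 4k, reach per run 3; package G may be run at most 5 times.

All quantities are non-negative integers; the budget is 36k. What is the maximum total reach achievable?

2×N, 3×A, and 2×G: price 36 ≤ 36, reach 2·4 + 3·9 + 2·3 = 41.
1×N, 3×A, and 3×G: price 35 ≤ 36, reach 1·4 + 3·9 + 3·3 = 40.
Best is 41.

41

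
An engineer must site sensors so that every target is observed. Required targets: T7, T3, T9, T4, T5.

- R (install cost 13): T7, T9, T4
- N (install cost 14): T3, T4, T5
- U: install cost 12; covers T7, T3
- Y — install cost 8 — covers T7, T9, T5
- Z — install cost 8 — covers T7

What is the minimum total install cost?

Choose N and Y: together they cover T7, T3, T9, T4, T5 — every target.
Total install cost: 14 + 8 = 22.

22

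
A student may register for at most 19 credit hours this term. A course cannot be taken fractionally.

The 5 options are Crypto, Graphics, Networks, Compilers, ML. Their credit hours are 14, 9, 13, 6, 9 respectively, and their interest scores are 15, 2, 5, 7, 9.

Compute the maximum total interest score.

16

This is a 0-1 knapsack instance.
Take Compilers and ML: credit hours 6 + 9 = 15 ≤ 19, interest score 7 + 9 = 16.
No other feasible combination does better.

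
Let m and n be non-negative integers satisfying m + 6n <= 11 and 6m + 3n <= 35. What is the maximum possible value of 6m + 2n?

32

Relaxing integrality, the LP optimum is 35.00 at (m,n) = (5.83, 0), which is not an integer point.
(m,n)=(5,1): 1·5+6·1=11≤11, 6·5+3·1=33≤35, objective 32.
(m,n)=(5,0): 1·5+6·0=5≤11, 6·5+3·0=30≤35, objective 30.
(m,n)=(4,1): 1·4+6·1=10≤11, 6·4+3·1=27≤35, objective 26.
(m,n)=(4,0): 1·4+6·0=4≤11, 6·4+3·0=24≤35, objective 24.
Maximum is 32 at (m,n)=(5,1).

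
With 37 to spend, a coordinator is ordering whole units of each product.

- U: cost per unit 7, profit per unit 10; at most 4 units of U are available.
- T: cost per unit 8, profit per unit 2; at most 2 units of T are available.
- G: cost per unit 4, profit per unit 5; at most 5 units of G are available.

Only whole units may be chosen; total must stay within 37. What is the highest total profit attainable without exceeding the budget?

U has the best ratio (10/7); taking only U gives at most 4×10 = 40 (stopped by the supply cap of 4).
Mixing does better — 3×U and 4×G: cost 37 ≤ 37, profit 3·10 + 4·5 = 50.

50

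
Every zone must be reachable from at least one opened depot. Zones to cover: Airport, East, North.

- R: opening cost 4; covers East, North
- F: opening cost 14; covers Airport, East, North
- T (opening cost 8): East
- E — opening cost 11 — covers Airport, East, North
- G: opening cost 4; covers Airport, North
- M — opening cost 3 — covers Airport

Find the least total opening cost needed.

Choose R and M: together they cover Airport, East, North — every zone.
Total opening cost: 4 + 3 = 7.
No cover costs less than 7.

7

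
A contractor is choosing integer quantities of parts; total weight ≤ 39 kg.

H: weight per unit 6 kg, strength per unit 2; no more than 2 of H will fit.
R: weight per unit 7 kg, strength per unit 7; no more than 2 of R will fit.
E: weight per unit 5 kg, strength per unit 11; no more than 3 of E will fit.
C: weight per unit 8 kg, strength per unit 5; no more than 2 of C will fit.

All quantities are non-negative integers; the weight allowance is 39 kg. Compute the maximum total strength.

52

This is a bounded integer knapsack.
Take 2×R, 3×E, and 1×C: weight 37 ≤ 39, strength 2·7 + 3·11 + 1·5 = 52.
E has the best ratio (11/5) and is taken to its limit of 3; remaining capacity is filled optimally with the others.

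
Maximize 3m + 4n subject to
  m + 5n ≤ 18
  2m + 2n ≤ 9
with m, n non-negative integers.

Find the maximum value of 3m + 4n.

(m,n)=(1,3): 1·1+5·3=16≤18, 2·1+2·3=8≤9, objective 15.
(m,n)=(2,2): 1·2+5·2=12≤18, 2·2+2·2=8≤9, objective 14.
(m,n)=(0,3): 1·0+5·3=15≤18, 2·0+2·3=6≤9, objective 12.
No feasible integer point exceeds 15.

15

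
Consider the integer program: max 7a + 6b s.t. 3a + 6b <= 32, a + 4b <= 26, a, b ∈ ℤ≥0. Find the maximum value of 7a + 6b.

Relaxing integrality, the LP optimum is 74.67 at (a,b) = (10.7, 0), which is not an integer point.
(a,b)=(10,0): 3·10+6·0=30≤32, 1·10+4·0=10≤26, objective 70.
(a,b)=(9,0): 3·9+6·0=27≤32, 1·9+4·0=9≤26, objective 63.
Maximum is 70 at (a,b)=(10,0).

70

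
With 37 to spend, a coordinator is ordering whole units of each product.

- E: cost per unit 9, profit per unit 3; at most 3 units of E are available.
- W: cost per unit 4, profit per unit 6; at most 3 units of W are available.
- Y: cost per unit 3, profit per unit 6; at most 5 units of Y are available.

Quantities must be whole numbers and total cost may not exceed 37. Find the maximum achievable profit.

This is a bounded integer knapsack.
Take 1×E, 3×W, and 5×Y: cost 36 ≤ 37, profit 1·3 + 3·6 + 5·6 = 51.
Y has the best ratio (6/3) and is taken to its limit of 5; remaining capacity is filled optimally with the others.

51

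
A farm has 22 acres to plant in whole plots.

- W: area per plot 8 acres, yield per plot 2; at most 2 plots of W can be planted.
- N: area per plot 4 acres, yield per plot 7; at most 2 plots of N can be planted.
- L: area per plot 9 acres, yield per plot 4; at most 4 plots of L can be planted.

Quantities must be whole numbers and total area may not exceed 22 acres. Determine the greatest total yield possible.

18

N has the best ratio (7/4); taking only N gives at most 2×7 = 14 (stopped by the supply cap of 2).
Mixing does better — 2×N and 1×L: area 17 ≤ 22, yield 2·7 + 1·4 = 18.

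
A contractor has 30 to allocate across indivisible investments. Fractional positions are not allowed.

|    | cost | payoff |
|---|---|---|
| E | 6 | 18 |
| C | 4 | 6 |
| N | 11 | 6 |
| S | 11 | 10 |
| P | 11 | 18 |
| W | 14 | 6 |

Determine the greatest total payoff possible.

E + C + P: cost 6 + 4 + 11 = 21 ≤ 30, payoff 18 + 6 + 18 = 42.
E + N + P: cost 6 + 11 + 11 = 28 ≤ 30, payoff 18 + 6 + 18 = 42.
E + S + P: cost 6 + 11 + 11 = 28 ≤ 30, payoff 18 + 10 + 18 = 46.
Best is E, S, and P with total payoff 46.

46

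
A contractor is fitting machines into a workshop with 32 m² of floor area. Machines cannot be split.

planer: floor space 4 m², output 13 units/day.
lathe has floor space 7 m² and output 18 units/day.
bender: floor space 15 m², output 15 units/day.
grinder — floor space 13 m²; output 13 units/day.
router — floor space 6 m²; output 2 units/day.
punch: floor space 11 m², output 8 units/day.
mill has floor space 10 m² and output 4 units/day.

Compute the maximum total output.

Take planer, lathe, bender, and router: floor space 4 + 7 + 15 + 6 = 32 ≤ 32, output 13 + 18 + 15 + 2 = 48.
No other feasible combination does better.

48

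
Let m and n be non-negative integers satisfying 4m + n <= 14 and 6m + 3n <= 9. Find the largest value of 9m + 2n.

The continuous relaxation peaks at (1.5, 0) with value 13.50; rounding to a feasible lattice point costs some objective.
(m,n)=(1,1): 4·1+1·1=5≤14, 6·1+3·1=9≤9, objective 11.
(m,n)=(1,0): 4·1+1·0=4≤14, 6·1+3·0=6≤9, objective 9.
(m,n)=(0,2): 4·0+1·2=2≤14, 6·0+3·2=6≤9, objective 4.
The best lattice point is (1,1), giving 11.

11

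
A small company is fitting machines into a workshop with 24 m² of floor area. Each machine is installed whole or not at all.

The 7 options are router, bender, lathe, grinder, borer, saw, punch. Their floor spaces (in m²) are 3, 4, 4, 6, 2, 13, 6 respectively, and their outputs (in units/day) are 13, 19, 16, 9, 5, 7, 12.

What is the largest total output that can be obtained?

69

Treat it as a binary knapsack problem.
router + bender + lathe + grinder + punch: floor space 3 + 4 + 4 + 6 + 6 = 23 ≤ 24, output 13 + 19 + 16 + 9 + 12 = 69.
router + bender + lathe + grinder + borer: floor space 3 + 4 + 4 + 6 + 2 = 19 ≤ 24, output 13 + 19 + 16 + 9 + 5 = 62.
router + bender + lathe + borer + punch: floor space 3 + 4 + 4 + 2 + 6 = 19 ≤ 24, output 13 + 19 + 16 + 5 + 12 = 65.
Best is router, bender, lathe, grinder, and punch with total output 69.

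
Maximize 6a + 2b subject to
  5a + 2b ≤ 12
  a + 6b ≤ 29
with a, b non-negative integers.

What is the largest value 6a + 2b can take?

14

(a,b)=(2,1) is feasible, giving 14.
(a,b)=(2,0) is feasible, giving 12.
(a,b)=(1,2) is feasible, giving 10.
No feasible integer point exceeds 14.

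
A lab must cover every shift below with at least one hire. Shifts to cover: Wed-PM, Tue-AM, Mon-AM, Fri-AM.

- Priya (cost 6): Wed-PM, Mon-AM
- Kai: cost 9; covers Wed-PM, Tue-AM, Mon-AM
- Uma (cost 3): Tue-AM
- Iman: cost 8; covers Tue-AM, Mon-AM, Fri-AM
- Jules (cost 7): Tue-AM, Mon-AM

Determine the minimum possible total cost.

Choose Priya and Iman: together they cover Wed-PM, Tue-AM, Mon-AM, Fri-AM — every shift.
Total cost: 6 + 8 = 14.
No cover costs less than 14.

14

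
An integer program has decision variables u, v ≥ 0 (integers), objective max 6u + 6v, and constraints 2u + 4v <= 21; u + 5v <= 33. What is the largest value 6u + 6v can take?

(u,v)=(10,0): 2·10+4·0=20≤21, 1·10+5·0=10≤33, objective 60.
(u,v)=(9,0): 2·9+4·0=18≤21, 1·9+5·0=9≤33, objective 54.
The best lattice point is (10,0), giving 60.

60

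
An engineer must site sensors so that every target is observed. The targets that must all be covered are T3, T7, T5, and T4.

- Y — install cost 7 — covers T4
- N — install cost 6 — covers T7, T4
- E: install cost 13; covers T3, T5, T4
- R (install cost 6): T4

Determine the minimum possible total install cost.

Choose N and E: together they cover T3, T7, T5, T4 — every target.
Total install cost: 6 + 13 = 19.
No cover costs less than 19.

19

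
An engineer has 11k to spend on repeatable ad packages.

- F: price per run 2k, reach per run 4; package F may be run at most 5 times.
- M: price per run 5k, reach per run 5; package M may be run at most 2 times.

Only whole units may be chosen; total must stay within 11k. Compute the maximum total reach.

F has the best ratio (4/2); taking only F gives at most 5×4 = 20 (stopped by the price limit).
Optimal: 5×F: price 10 ≤ 11, reach 5·4 = 20.

20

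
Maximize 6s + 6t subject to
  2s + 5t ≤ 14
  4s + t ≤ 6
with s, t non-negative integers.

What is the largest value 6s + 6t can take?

18

The continuous relaxation peaks at (0.889, 2.44) with value 20.00; rounding to a feasible lattice point costs some objective.
(s,t)=(1,2): 2·1+5·2=12≤14, 4·1+1·2=6≤6, objective 18.
(s,t)=(0,2): 2·0+5·2=10≤14, 4·0+1·2=2≤6, objective 12.
(s,t)=(1,1): 2·1+5·1=7≤14, 4·1+1·1=5≤6, objective 12.
Maximum is 18 at (s,t)=(1,2).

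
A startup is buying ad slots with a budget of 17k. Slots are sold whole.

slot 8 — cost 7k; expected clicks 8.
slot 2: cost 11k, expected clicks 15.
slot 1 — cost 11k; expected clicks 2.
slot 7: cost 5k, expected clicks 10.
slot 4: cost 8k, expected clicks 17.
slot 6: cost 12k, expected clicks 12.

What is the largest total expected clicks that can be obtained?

27

Treat it as a binary knapsack problem.
Allowing fractional choices, the relaxed optimum would be about 32.5, but ad slots are indivisible.
slot 8 + slot 4: cost 7 + 8 = 15 ≤ 17, expected clicks 8 + 17 = 25.
slot 7 + slot 4: cost 5 + 8 = 13 ≤ 17, expected clicks 10 + 17 = 27.
slot 2 + slot 7: cost 11 + 5 = 16 ≤ 17, expected clicks 15 + 10 = 25.
Best is slot 7 and slot 4 with total expected clicks 27.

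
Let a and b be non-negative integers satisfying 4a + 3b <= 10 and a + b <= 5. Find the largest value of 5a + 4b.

13

The continuous relaxation peaks at (0, 3.33) with value 13.33; rounding to a feasible lattice point costs some objective.
(a,b)=(1,2) is feasible, giving 13.
(a,b)=(0,3) is feasible, giving 12.
(a,b)=(1,1) is feasible, giving 9.
The best lattice point is (1,2), giving 13.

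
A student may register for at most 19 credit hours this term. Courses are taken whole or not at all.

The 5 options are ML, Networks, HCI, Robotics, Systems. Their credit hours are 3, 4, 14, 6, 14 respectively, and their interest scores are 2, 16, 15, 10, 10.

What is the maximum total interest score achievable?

31

Allowing fractional choices, the relaxed optimum would be about 35.6, but courses are indivisible.
ML + Networks + Robotics: credit hours 3 + 4 + 6 = 13 ≤ 19, interest score 2 + 16 + 10 = 28.
Networks + HCI: credit hours 4 + 14 = 18 ≤ 19, interest score 16 + 15 = 31.
Networks + Robotics: credit hours 4 + 6 = 10 ≤ 19, interest score 16 + 10 = 26.
Best is Networks and HCI with total interest score 31.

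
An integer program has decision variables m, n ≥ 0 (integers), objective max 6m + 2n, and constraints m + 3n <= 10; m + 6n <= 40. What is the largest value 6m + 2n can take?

(m,n)=(10,0): 1·10+3·0=10≤10, 1·10+6·0=10≤40, objective 60.
(m,n)=(9,0): 1·9+3·0=9≤10, 1·9+6·0=9≤40, objective 54.
No feasible integer point exceeds 60.

60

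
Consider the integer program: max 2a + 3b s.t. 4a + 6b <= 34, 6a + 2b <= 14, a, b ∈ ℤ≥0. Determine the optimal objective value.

15

(a,b)=(0,5): 4·0+6·5=30≤34, 6·0+2·5=10≤14, objective 15.
(a,b)=(1,4): 4·1+6·4=28≤34, 6·1+2·4=14≤14, objective 14.
(a,b)=(0,4): 4·0+6·4=24≤34, 6·0+2·4=8≤14, objective 12.
No feasible integer point exceeds 15.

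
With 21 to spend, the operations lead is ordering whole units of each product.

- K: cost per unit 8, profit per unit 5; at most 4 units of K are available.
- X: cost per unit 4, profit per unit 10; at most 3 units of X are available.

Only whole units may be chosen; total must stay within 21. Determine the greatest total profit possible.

35

3×X: cost 12 ≤ 21, profit 3·10 = 30.
1×K and 3×X: cost 20 ≤ 21, profit 1·5 + 3·10 = 35.
Best is 35.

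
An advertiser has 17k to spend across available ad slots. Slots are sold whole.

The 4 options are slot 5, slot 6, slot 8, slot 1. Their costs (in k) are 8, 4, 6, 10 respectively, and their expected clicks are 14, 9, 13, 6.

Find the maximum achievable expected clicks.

27

Allowing fractional choices, the relaxed optimum would be about 34.2, but ad slots are indivisible.
slot 5 + slot 8: cost 8 + 6 = 14 ≤ 17, expected clicks 14 + 13 = 27.
slot 5 + slot 6: cost 8 + 4 = 12 ≤ 17, expected clicks 14 + 9 = 23.
Best is slot 5 and slot 8 with total expected clicks 27.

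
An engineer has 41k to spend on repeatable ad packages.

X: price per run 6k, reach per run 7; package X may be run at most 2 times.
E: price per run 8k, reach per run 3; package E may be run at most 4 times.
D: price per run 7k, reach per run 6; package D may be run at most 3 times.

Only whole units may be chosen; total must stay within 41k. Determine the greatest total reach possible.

35

X has the best ratio (7/6); taking only X gives at most 2×7 = 14 (stopped by the supply cap of 2).
Mixing does better — 2×X, 1×E, and 3×D: price 41 ≤ 41, reach 2·7 + 1·3 + 3·6 = 35.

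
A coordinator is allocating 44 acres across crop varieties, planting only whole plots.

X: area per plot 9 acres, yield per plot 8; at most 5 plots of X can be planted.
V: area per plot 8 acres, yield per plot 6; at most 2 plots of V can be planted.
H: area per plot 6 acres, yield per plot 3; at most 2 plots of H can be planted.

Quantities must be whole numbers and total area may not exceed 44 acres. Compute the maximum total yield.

38

X has the best ratio (8/9); taking only X gives at most 4×8 = 32 (stopped by the area limit).
Mixing does better — 4×X and 1×V: area 44 ≤ 44, yield 4·8 + 1·6 = 38.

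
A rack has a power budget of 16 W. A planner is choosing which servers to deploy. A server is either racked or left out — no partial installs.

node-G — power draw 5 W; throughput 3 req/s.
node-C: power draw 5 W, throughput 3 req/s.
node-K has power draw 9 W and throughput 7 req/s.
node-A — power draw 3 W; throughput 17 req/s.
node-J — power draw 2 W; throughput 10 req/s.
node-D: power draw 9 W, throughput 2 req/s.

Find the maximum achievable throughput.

Allowing fractional choices, the relaxed optimum would be about 35.2, but servers are indivisible.
node-K + node-A + node-J: power draw 9 + 3 + 2 = 14 ≤ 16, throughput 7 + 17 + 10 = 34.
node-G + node-C + node-A + node-J: power draw 5 + 5 + 3 + 2 = 15 ≤ 16, throughput 3 + 3 + 17 + 10 = 33.
Best is node-K, node-A, and node-J with total throughput 34.

34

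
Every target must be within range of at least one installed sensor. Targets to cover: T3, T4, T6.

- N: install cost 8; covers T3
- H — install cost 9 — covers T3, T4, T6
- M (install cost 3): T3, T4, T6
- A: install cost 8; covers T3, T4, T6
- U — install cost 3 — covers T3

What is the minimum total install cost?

3

M alone covers T3, T4, T6 — every target.
Total install cost: 3.
No cover costs less than 3.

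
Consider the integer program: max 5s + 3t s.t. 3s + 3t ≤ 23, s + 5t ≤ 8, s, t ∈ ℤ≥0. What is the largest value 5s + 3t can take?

(s,t)=(7,0): 3·7+3·0=21≤23, 1·7+5·0=7≤8, objective 35.
(s,t)=(6,0): 3·6+3·0=18≤23, 1·6+5·0=6≤8, objective 30.
The best lattice point is (7,0), giving 35.

35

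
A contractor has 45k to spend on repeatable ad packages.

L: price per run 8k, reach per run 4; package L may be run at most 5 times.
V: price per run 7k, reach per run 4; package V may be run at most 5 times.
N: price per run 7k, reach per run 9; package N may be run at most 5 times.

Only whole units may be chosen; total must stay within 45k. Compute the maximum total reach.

49

This is a bounded integer knapsack.
Take 1×V and 5×N: price 42 ≤ 45, reach 1·4 + 5·9 = 49.
N has the best ratio (9/7) and is taken to its limit of 5; remaining capacity is filled optimally with the others.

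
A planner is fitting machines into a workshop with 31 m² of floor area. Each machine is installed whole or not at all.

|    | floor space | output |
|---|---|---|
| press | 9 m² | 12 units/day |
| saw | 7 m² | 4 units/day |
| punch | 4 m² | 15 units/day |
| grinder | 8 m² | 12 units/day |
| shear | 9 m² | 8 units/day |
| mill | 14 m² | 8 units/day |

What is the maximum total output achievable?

Treat it as a binary knapsack problem.
Allowing fractional choices, the relaxed optimum would be about 47.6, but machines are indivisible.
press + saw + punch + grinder: floor space 9 + 7 + 4 + 8 = 28 ≤ 31, output 12 + 4 + 15 + 12 = 43.
press + punch + grinder: floor space 9 + 4 + 8 = 21 ≤ 31, output 12 + 15 + 12 = 39.
press + punch + grinder + shear: floor space 9 + 4 + 8 + 9 = 30 ≤ 31, output 12 + 15 + 12 + 8 = 47.
Best is press, punch, grinder, and shear with total output 47.

47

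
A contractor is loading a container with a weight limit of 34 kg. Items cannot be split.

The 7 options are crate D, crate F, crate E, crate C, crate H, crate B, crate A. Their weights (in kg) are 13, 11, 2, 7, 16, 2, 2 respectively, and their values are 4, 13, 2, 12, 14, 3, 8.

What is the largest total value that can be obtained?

Take crate F, crate E, crate H, crate B, and crate A: weight 11 + 2 + 16 + 2 + 2 = 33 ≤ 34, value 13 + 2 + 14 + 3 + 8 = 40.
No other feasible combination does better.

40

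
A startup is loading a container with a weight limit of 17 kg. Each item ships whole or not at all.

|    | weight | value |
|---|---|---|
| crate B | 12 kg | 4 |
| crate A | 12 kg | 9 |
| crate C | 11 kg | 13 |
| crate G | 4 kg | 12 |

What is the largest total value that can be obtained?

Allowing fractional choices, the relaxed optimum would be about 26.5, but items are indivisible.
crate A + crate G: weight 12 + 4 = 16 ≤ 17, value 9 + 12 = 21.
crate C + crate G: weight 11 + 4 = 15 ≤ 17, value 13 + 12 = 25.
Best is crate C and crate G with total value 25.

25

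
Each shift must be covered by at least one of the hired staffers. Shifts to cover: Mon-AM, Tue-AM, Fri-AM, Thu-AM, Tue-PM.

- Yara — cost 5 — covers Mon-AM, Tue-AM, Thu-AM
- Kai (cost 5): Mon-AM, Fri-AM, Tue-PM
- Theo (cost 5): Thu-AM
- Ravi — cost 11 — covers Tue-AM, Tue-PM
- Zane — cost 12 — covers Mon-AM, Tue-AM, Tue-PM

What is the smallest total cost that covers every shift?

Choose Yara and Kai: together they cover Mon-AM, Tue-AM, Fri-AM, Thu-AM, Tue-PM — every shift.
Total cost: 5 + 5 = 10.
No cover costs less than 10.

10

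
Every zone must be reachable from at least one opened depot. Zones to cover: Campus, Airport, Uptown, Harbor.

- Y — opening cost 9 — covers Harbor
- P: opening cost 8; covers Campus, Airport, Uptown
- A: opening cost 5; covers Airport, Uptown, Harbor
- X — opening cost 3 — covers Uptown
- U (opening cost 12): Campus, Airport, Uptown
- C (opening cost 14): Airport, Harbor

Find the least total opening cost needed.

13

Choose P and A: together they cover Campus, Airport, Uptown, Harbor — every zone.
Total opening cost: 8 + 5 = 13.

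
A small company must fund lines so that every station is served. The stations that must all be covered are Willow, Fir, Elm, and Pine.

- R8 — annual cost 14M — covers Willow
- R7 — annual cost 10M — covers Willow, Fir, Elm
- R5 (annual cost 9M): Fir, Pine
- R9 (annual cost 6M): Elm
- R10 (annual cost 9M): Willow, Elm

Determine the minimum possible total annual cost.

The greedy cost-per-new-station heuristic would pick R7 and R5 for 19, but a cheaper cover exists.
Choose R5 and R10: together they cover Willow, Fir, Elm, Pine — every station.
Total annual cost: 9 + 9 = 18.
No cover costs less than 18.

18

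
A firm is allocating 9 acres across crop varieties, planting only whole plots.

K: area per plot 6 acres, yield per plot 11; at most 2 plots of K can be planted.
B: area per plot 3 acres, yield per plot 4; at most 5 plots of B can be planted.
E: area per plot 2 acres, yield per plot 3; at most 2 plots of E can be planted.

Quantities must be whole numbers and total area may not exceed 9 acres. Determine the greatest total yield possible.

1×K and 1×E: area 8 ≤ 9, yield 1·11 + 1·3 = 14.
1×K and 1×B: area 9 ≤ 9, yield 1·11 + 1·4 = 15.
Best is 15.

15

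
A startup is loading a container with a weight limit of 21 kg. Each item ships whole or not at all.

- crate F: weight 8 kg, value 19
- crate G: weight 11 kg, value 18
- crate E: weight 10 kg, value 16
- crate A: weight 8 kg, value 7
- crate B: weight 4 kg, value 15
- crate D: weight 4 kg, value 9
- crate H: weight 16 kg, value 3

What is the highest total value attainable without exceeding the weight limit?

43

Take crate F, crate B, and crate D: weight 8 + 4 + 4 = 16 ≤ 21, value 19 + 15 + 9 = 43.
No other feasible combination does better.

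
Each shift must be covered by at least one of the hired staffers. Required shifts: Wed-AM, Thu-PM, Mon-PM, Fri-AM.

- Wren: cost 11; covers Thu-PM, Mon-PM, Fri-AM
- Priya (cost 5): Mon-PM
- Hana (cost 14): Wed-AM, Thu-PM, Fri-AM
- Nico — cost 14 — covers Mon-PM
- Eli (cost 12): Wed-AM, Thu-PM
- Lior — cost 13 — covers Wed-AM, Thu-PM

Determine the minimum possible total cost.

Choose Priya and Hana: together they cover Wed-AM, Thu-PM, Mon-PM, Fri-AM — every shift.
Total cost: 5 + 14 = 19.

19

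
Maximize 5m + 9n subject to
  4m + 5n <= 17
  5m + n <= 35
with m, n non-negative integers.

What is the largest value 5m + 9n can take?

(m,n)=(0,3) is feasible, giving 27.
(m,n)=(1,2) is feasible, giving 23.
(m,n)=(0,2) is feasible, giving 18.
Maximum is 27 at (m,n)=(0,3).

27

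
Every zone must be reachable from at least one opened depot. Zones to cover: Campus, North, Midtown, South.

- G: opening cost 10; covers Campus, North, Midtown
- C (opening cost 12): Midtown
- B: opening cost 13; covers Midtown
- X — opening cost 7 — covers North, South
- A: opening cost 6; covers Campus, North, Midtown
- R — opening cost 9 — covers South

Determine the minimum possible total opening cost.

13

Choose X and A: together they cover Campus, North, Midtown, South — every zone.
Total opening cost: 7 + 6 = 13.
No cover costs less than 13.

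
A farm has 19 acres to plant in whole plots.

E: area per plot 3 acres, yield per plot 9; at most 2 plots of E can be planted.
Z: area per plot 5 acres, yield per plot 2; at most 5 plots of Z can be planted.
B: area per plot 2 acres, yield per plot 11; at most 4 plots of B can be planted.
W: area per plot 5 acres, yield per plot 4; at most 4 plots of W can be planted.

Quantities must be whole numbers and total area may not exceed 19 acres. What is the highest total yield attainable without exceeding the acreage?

2×E, 4×B, and 1×W: area 19 ≤ 19, yield 2·9 + 4·11 + 1·4 = 66.
2×E, 1×Z, and 4×B: area 19 ≤ 19, yield 2·9 + 1·2 + 4·11 = 64.
Best is 66.

66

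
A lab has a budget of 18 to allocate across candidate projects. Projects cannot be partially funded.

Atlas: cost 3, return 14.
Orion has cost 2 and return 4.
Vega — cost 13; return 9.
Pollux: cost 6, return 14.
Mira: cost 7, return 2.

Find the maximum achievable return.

Treat it as a binary knapsack problem.
Allowing fractional choices, the relaxed optimum would be about 36.8, but projects are indivisible.
Atlas + Orion + Pollux + Mira: cost 3 + 2 + 6 + 7 = 18 ≤ 18, return 14 + 4 + 14 + 2 = 34.
Atlas + Orion + Pollux: cost 3 + 2 + 6 = 11 ≤ 18, return 14 + 4 + 14 = 32.
Best is Atlas, Orion, Pollux, and Mira with total return 34.

34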